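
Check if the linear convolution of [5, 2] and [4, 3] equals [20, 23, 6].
Recompute linear convolution of [5, 2] and [4, 3]: y[0] = 5×4 = 20; y[1] = 5×3 + 2×4 = 23; y[2] = 2×3 = 6 → [20, 23, 6]. Given [20, 23, 6] matches, so answer: Yes

Yes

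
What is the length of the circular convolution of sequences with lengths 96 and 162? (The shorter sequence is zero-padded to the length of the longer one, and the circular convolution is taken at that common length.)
Circular convolution (zero-padding the shorter input) has length max(m, n) = max(96, 162) = 162

162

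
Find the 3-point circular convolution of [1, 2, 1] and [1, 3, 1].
Use y[k] = Σ_j f[j]·g[(k-j) mod 3]. y[0] = 1×1 + 2×1 + 1×3 = 6; y[1] = 1×3 + 2×1 + 1×1 = 6; y[2] = 1×1 + 2×3 + 1×1 = 8. Result: [6, 6, 8]

[6, 6, 8]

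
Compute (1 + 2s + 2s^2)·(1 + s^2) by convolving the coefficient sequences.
Ascending coefficients: a = [1, 2, 2], b = [1, 0, 1]. c[0] = 1×1 = 1; c[1] = 1×0 + 2×1 = 2; c[2] = 1×1 + 2×0 + 2×1 = 3; c[3] = 2×1 + 2×0 = 2; c[4] = 2×1 = 2. Result coefficients: [1, 2, 3, 2, 2] → 1 + 2s + 3s^2 + 2s^3 + 2s^4

1 + 2s + 3s^2 + 2s^3 + 2s^4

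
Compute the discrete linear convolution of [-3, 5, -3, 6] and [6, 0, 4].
y[0] = -3×6 = -18; y[1] = -3×0 + 5×6 = 30; y[2] = -3×4 + 5×0 + -3×6 = -30; y[3] = 5×4 + -3×0 + 6×6 = 56; y[4] = -3×4 + 6×0 = -12; y[5] = 6×4 = 24

[-18, 30, -30, 56, -12, 24]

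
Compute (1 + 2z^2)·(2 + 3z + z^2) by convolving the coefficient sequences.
Ascending coefficients: a = [1, 0, 2], b = [2, 3, 1]. c[0] = 1×2 = 2; c[1] = 1×3 + 0×2 = 3; c[2] = 1×1 + 0×3 + 2×2 = 5; c[3] = 0×1 + 2×3 = 6; c[4] = 2×1 = 2. Result coefficients: [2, 3, 5, 6, 2] → 2 + 3z + 5z^2 + 6z^3 + 2z^4

2 + 3z + 5z^2 + 6z^3 + 2z^4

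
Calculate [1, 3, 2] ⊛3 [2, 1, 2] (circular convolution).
Use y[k] = Σ_j a[j]·b[(k-j) mod 3]. y[0] = 1×2 + 3×2 + 2×1 = 10; y[1] = 1×1 + 3×2 + 2×2 = 11; y[2] = 1×2 + 3×1 + 2×2 = 9. Result: [10, 11, 9]

[10, 11, 9]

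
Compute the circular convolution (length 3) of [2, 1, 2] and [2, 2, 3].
Use y[k] = Σ_j a[j]·b[(k-j) mod 3]. y[0] = 2×2 + 1×3 + 2×2 = 11; y[1] = 2×2 + 1×2 + 2×3 = 12; y[2] = 2×3 + 1×2 + 2×2 = 12. Result: [11, 12, 12]

[11, 12, 12]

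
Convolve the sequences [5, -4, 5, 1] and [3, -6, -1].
y[0] = 5×3 = 15; y[1] = 5×-6 + -4×3 = -42; y[2] = 5×-1 + -4×-6 + 5×3 = 34; y[3] = -4×-1 + 5×-6 + 1×3 = -23; y[4] = 5×-1 + 1×-6 = -11; y[5] = 1×-1 = -1

[15, -42, 34, -23, -11, -1]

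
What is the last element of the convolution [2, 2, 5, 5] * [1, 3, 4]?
Use y[k] = Σ_i a[i]·b[k-i] at k=5. y[5] = 5×4 = 20

20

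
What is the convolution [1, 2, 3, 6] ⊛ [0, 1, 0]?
y[0] = 1×0 = 0; y[1] = 1×1 + 2×0 = 1; y[2] = 1×0 + 2×1 + 3×0 = 2; y[3] = 2×0 + 3×1 + 6×0 = 3; y[4] = 3×0 + 6×1 = 6; y[5] = 6×0 = 0

[0, 1, 2, 3, 6, 0]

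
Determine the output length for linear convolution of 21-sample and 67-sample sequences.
Linear/full convolution length: m + n - 1 = 21 + 67 - 1 = 87

87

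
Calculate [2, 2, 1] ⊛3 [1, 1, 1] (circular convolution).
Use y[k] = Σ_j s[j]·t[(k-j) mod 3]. y[0] = 2×1 + 2×1 + 1×1 = 5; y[1] = 2×1 + 2×1 + 1×1 = 5; y[2] = 2×1 + 2×1 + 1×1 = 5. Result: [5, 5, 5]

[5, 5, 5]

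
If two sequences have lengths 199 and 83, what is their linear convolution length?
Linear/full convolution length: m + n - 1 = 199 + 83 - 1 = 281

281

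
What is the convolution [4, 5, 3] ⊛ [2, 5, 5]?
y[0] = 4×2 = 8; y[1] = 4×5 + 5×2 = 30; y[2] = 4×5 + 5×5 + 3×2 = 51; y[3] = 5×5 + 3×5 = 40; y[4] = 3×5 = 15

[8, 30, 51, 40, 15]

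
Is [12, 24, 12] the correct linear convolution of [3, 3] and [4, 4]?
Recompute linear convolution of [3, 3] and [4, 4]: y[0] = 3×4 = 12; y[1] = 3×4 + 3×4 = 24; y[2] = 3×4 = 12 → [12, 24, 12]. Given [12, 24, 12] matches, so answer: Yes

Yes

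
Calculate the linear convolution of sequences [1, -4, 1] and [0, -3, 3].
y[0] = 1×0 = 0; y[1] = 1×-3 + -4×0 = -3; y[2] = 1×3 + -4×-3 + 1×0 = 15; y[3] = -4×3 + 1×-3 = -15; y[4] = 1×3 = 3

[0, -3, 15, -15, 3]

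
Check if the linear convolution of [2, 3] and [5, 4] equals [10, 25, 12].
Recompute linear convolution of [2, 3] and [5, 4]: y[0] = 2×5 = 10; y[1] = 2×4 + 3×5 = 23; y[2] = 3×4 = 12 → [10, 23, 12]. Compare to given [10, 25, 12]: they differ at index 1: given 25, correct 23, so answer: No

No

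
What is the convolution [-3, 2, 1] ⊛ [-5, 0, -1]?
y[0] = -3×-5 = 15; y[1] = -3×0 + 2×-5 = -10; y[2] = -3×-1 + 2×0 + 1×-5 = -2; y[3] = 2×-1 + 1×0 = -2; y[4] = 1×-1 = -1

[15, -10, -2, -2, -1]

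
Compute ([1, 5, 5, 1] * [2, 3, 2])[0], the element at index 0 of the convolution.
Use y[k] = Σ_i a[i]·b[k-i] at k=0. y[0] = 1×2 = 2

2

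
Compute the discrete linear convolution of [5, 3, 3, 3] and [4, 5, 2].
y[0] = 5×4 = 20; y[1] = 5×5 + 3×4 = 37; y[2] = 5×2 + 3×5 + 3×4 = 37; y[3] = 3×2 + 3×5 + 3×4 = 33; y[4] = 3×2 + 3×5 = 21; y[5] = 3×2 = 6

[20, 37, 37, 33, 21, 6]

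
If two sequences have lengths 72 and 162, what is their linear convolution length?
Linear/full convolution length: m + n - 1 = 72 + 162 - 1 = 233

233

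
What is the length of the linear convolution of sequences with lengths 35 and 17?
Linear/full convolution length: m + n - 1 = 35 + 17 - 1 = 51

51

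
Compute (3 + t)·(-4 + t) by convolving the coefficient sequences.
Ascending coefficients: a = [3, 1], b = [-4, 1]. c[0] = 3×-4 = -12; c[1] = 3×1 + 1×-4 = -1; c[2] = 1×1 = 1. Result coefficients: [-12, -1, 1] → -12 - t + t^2

-12 - t + t^2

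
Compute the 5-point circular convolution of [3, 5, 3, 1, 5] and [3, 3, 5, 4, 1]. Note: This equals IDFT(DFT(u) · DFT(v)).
Either evaluate y[k] = Σ_j u[j]·v[(k-j) mod 5] directly, or use IDFT(DFT(u) · DFT(v)). y[0] = 3×3 + 5×1 + 3×4 + 1×5 + 5×3 = 46; y[1] = 3×3 + 5×3 + 3×1 + 1×4 + 5×5 = 56; y[2] = 3×5 + 5×3 + 3×3 + 1×1 + 5×4 = 60; y[3] = 3×4 + 5×5 + 3×3 + 1×3 + 5×1 = 54; y[4] = 3×1 + 5×4 + 3×5 + 1×3 + 5×3 = 56. Result: [46, 56, 60, 54, 56]

[46, 56, 60, 54, 56]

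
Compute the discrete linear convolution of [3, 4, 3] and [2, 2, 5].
y[0] = 3×2 = 6; y[1] = 3×2 + 4×2 = 14; y[2] = 3×5 + 4×2 + 3×2 = 29; y[3] = 4×5 + 3×2 = 26; y[4] = 3×5 = 15

[6, 14, 29, 26, 15]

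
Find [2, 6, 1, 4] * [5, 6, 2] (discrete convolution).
y[0] = 2×5 = 10; y[1] = 2×6 + 6×5 = 42; y[2] = 2×2 + 6×6 + 1×5 = 45; y[3] = 6×2 + 1×6 + 4×5 = 38; y[4] = 1×2 + 4×6 = 26; y[5] = 4×2 = 8

[10, 42, 45, 38, 26, 8]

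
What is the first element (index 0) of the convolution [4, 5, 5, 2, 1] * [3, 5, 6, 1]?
Use y[k] = Σ_i a[i]·b[k-i] at k=0. y[0] = 4×3 = 12

12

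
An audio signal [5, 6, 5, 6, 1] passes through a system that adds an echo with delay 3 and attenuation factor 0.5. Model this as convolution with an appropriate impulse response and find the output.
Direct-path + delayed-attenuated-path model → impulse response h = [1, 0, 0, 0.5] (1 at lag 0, 0.5 at lag 3). Output y[n] = x[n] + 0.5·x[n - 3] (with x[n] = 0 outside 0..4): y[0] = 5 + 0.5×0 = 5; y[1] = 6 + 0.5×0 = 6; y[2] = 5 + 0.5×0 = 5; y[3] = 6 + 0.5×5 = 8.5; y[4] = 1 + 0.5×6 = 4.0; y[5] = 0 + 0.5×5 = 2.5; y[6] = 0 + 0.5×6 = 3.0; y[7] = 0 + 0.5×1 = 0.5. So y = [5, 6, 5, 8.5, 4.0, 2.5, 3.0, 0.5]

[5, 6, 5, 8.5, 4.0, 2.5, 3.0, 0.5]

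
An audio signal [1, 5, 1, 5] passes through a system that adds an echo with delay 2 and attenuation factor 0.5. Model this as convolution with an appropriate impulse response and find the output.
Direct-path + delayed-attenuated-path model → impulse response h = [1, 0, 0.5] (1 at lag 0, 0.5 at lag 2). Output y[n] = x[n] + 0.5·x[n - 2] (with x[n] = 0 outside 0..3): y[0] = 1 + 0.5×0 = 1; y[1] = 5 + 0.5×0 = 5; y[2] = 1 + 0.5×1 = 1.5; y[3] = 5 + 0.5×5 = 7.5; y[4] = 0 + 0.5×1 = 0.5; y[5] = 0 + 0.5×5 = 2.5. So y = [1, 5, 1.5, 7.5, 0.5, 2.5]

[1, 5, 1.5, 7.5, 0.5, 2.5]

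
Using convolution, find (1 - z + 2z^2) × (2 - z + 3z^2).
Ascending coefficients: a = [1, -1, 2], b = [2, -1, 3]. c[0] = 1×2 = 2; c[1] = 1×-1 + -1×2 = -3; c[2] = 1×3 + -1×-1 + 2×2 = 8; c[3] = -1×3 + 2×-1 = -5; c[4] = 2×3 = 6. Result coefficients: [2, -3, 8, -5, 6] → 2 - 3z + 8z^2 - 5z^3 + 6z^4

2 - 3z + 8z^2 - 5z^3 + 6z^4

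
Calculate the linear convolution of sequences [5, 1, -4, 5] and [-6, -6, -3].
y[0] = 5×-6 = -30; y[1] = 5×-6 + 1×-6 = -36; y[2] = 5×-3 + 1×-6 + -4×-6 = 3; y[3] = 1×-3 + -4×-6 + 5×-6 = -9; y[4] = -4×-3 + 5×-6 = -18; y[5] = 5×-3 = -15

[-30, -36, 3, -9, -18, -15]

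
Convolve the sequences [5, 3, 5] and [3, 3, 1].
y[0] = 5×3 = 15; y[1] = 5×3 + 3×3 = 24; y[2] = 5×1 + 3×3 + 5×3 = 29; y[3] = 3×1 + 5×3 = 18; y[4] = 5×1 = 5

[15, 24, 29, 18, 5]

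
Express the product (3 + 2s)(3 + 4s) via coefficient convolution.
Ascending coefficients: a = [3, 2], b = [3, 4]. c[0] = 3×3 = 9; c[1] = 3×4 + 2×3 = 18; c[2] = 2×4 = 8. Result coefficients: [9, 18, 8] → 9 + 18s + 8s^2

9 + 18s + 8s^2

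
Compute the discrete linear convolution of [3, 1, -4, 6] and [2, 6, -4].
y[0] = 3×2 = 6; y[1] = 3×6 + 1×2 = 20; y[2] = 3×-4 + 1×6 + -4×2 = -14; y[3] = 1×-4 + -4×6 + 6×2 = -16; y[4] = -4×-4 + 6×6 = 52; y[5] = 6×-4 = -24

[6, 20, -14, -16, 52, -24]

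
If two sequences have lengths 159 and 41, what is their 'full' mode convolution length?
Linear/full convolution length: m + n - 1 = 159 + 41 - 1 = 199

199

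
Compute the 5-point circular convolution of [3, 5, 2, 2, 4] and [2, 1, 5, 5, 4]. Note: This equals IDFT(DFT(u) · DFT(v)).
Either evaluate y[k] = Σ_j u[j]·v[(k-j) mod 5] directly, or use IDFT(DFT(u) · DFT(v)). y[0] = 3×2 + 5×4 + 2×5 + 2×5 + 4×1 = 50; y[1] = 3×1 + 5×2 + 2×4 + 2×5 + 4×5 = 51; y[2] = 3×5 + 5×1 + 2×2 + 2×4 + 4×5 = 52; y[3] = 3×5 + 5×5 + 2×1 + 2×2 + 4×4 = 62; y[4] = 3×4 + 5×5 + 2×5 + 2×1 + 4×2 = 57. Result: [50, 51, 52, 62, 57]

[50, 51, 52, 62, 57]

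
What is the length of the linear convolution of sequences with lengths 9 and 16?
Linear/full convolution length: m + n - 1 = 9 + 16 - 1 = 24

24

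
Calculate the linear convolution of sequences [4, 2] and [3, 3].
y[0] = 4×3 = 12; y[1] = 4×3 + 2×3 = 18; y[2] = 2×3 = 6

[12, 18, 6]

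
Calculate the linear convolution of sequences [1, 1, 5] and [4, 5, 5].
y[0] = 1×4 = 4; y[1] = 1×5 + 1×4 = 9; y[2] = 1×5 + 1×5 + 5×4 = 30; y[3] = 1×5 + 5×5 = 30; y[4] = 5×5 = 25

[4, 9, 30, 30, 25]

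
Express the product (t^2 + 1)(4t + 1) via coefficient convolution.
Ascending coefficients: a = [1, 0, 1], b = [1, 4]. c[0] = 1×1 = 1; c[1] = 1×4 + 0×1 = 4; c[2] = 0×4 + 1×1 = 1; c[3] = 1×4 = 4. Result coefficients: [1, 4, 1, 4] → 4t^3 + t^2 + 4t + 1

4t^3 + t^2 + 4t + 1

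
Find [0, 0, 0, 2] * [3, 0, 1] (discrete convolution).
y[0] = 0×3 = 0; y[1] = 0×0 + 0×3 = 0; y[2] = 0×1 + 0×0 + 0×3 = 0; y[3] = 0×1 + 0×0 + 2×3 = 6; y[4] = 0×1 + 2×0 = 0; y[5] = 2×1 = 2

[0, 0, 0, 6, 0, 2]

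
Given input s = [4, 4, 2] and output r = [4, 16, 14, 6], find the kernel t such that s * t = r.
Output length 4 = len(s) + len(t) - 1 ⇒ len(t) = 2. Solve t forward using t[k] = (r[k] - Σ_{i≥1} s[i]·t[k-i]) / s[0]: t[0] = r[0] / s[0] = 4 / 4 = 1; t[1] = (r[1] - 4×1) / s[0] = (16 - 4×1) / 4 = 3. So t = [1, 3]. Forward-check [4, 4, 2] * [1, 3]: r[0] = 4×1 = 4; r[1] = 4×3 + 4×1 = 16; r[2] = 4×3 + 2×1 = 14; r[3] = 2×3 = 6 → [4, 16, 14, 6] ✓

[1, 3]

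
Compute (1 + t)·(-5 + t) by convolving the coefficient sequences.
Ascending coefficients: a = [1, 1], b = [-5, 1]. c[0] = 1×-5 = -5; c[1] = 1×1 + 1×-5 = -4; c[2] = 1×1 = 1. Result coefficients: [-5, -4, 1] → -5 - 4t + t^2

-5 - 4t + t^2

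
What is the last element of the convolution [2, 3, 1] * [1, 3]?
Use y[k] = Σ_i a[i]·b[k-i] at k=3. y[3] = 1×3 = 3

3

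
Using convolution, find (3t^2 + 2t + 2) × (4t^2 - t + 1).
Ascending coefficients: a = [2, 2, 3], b = [1, -1, 4]. c[0] = 2×1 = 2; c[1] = 2×-1 + 2×1 = 0; c[2] = 2×4 + 2×-1 + 3×1 = 9; c[3] = 2×4 + 3×-1 = 5; c[4] = 3×4 = 12. Result coefficients: [2, 0, 9, 5, 12] → 12t^4 + 5t^3 + 9t^2 + 2

12t^4 + 5t^3 + 9t^2 + 2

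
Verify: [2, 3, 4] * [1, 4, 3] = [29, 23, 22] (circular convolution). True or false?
Recompute circular convolution of [2, 3, 4] and [1, 4, 3]: y[0] = 2×1 + 3×3 + 4×4 = 27; y[1] = 2×4 + 3×1 + 4×3 = 23; y[2] = 2×3 + 3×4 + 4×1 = 22 → [27, 23, 22]. Compare to given [29, 23, 22]: they differ at index 0: given 29, correct 27, so answer: No

No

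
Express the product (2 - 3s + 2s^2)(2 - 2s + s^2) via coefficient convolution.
Ascending coefficients: a = [2, -3, 2], b = [2, -2, 1]. c[0] = 2×2 = 4; c[1] = 2×-2 + -3×2 = -10; c[2] = 2×1 + -3×-2 + 2×2 = 12; c[3] = -3×1 + 2×-2 = -7; c[4] = 2×1 = 2. Result coefficients: [4, -10, 12, -7, 2] → 4 - 10s + 12s^2 - 7s^3 + 2s^4

4 - 10s + 12s^2 - 7s^3 + 2s^4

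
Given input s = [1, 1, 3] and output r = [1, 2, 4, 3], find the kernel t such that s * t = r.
Output length 4 = len(s) + len(t) - 1 ⇒ len(t) = 2. Solve t forward using t[k] = (r[k] - Σ_{i≥1} s[i]·t[k-i]) / s[0]: t[0] = r[0] / s[0] = 1 / 1 = 1; t[1] = (r[1] - 1×1) / s[0] = (2 - 1×1) / 1 = 1. So t = [1, 1]. Forward-check [1, 1, 3] * [1, 1]: r[0] = 1×1 = 1; r[1] = 1×1 + 1×1 = 2; r[2] = 1×1 + 3×1 = 4; r[3] = 3×1 = 3 → [1, 2, 4, 3] ✓

[1, 1]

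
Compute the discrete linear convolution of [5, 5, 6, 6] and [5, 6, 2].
y[0] = 5×5 = 25; y[1] = 5×6 + 5×5 = 55; y[2] = 5×2 + 5×6 + 6×5 = 70; y[3] = 5×2 + 6×6 + 6×5 = 76; y[4] = 6×2 + 6×6 = 48; y[5] = 6×2 = 12

[25, 55, 70, 76, 48, 12]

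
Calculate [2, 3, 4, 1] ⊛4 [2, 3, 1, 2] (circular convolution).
Use y[k] = Σ_j x[j]·h[(k-j) mod 4]. y[0] = 2×2 + 3×2 + 4×1 + 1×3 = 17; y[1] = 2×3 + 3×2 + 4×2 + 1×1 = 21; y[2] = 2×1 + 3×3 + 4×2 + 1×2 = 21; y[3] = 2×2 + 3×1 + 4×3 + 1×2 = 21. Result: [17, 21, 21, 21]

[17, 21, 21, 21]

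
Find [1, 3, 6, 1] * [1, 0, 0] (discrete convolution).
y[0] = 1×1 = 1; y[1] = 1×0 + 3×1 = 3; y[2] = 1×0 + 3×0 + 6×1 = 6; y[3] = 3×0 + 6×0 + 1×1 = 1; y[4] = 6×0 + 1×0 = 0; y[5] = 1×0 = 0

[1, 3, 6, 1, 0, 0]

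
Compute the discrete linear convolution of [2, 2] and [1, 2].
y[0] = 2×1 = 2; y[1] = 2×2 + 2×1 = 6; y[2] = 2×2 = 4

[2, 6, 4]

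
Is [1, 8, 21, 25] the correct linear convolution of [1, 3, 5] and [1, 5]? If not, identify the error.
Recompute linear convolution of [1, 3, 5] and [1, 5]: y[0] = 1×1 = 1; y[1] = 1×5 + 3×1 = 8; y[2] = 3×5 + 5×1 = 20; y[3] = 5×5 = 25 → [1, 8, 20, 25]. Compare to given [1, 8, 21, 25]: they differ at index 2: given 21, correct 20, so answer: No

No. Error at index 2: given 21, correct 20.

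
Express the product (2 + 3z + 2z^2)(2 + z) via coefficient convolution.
Ascending coefficients: a = [2, 3, 2], b = [2, 1]. c[0] = 2×2 = 4; c[1] = 2×1 + 3×2 = 8; c[2] = 3×1 + 2×2 = 7; c[3] = 2×1 = 2. Result coefficients: [4, 8, 7, 2] → 4 + 8z + 7z^2 + 2z^3

4 + 8z + 7z^2 + 2z^3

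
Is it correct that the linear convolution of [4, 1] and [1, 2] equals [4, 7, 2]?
Recompute linear convolution of [4, 1] and [1, 2]: y[0] = 4×1 = 4; y[1] = 4×2 + 1×1 = 9; y[2] = 1×2 = 2 → [4, 9, 2]. Compare to given [4, 7, 2]: they differ at index 1: given 7, correct 9, so answer: No

No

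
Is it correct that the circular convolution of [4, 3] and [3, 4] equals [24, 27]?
Recompute circular convolution of [4, 3] and [3, 4]: y[0] = 4×3 + 3×4 = 24; y[1] = 4×4 + 3×3 = 25 → [24, 25]. Compare to given [24, 27]: they differ at index 1: given 27, correct 25, so answer: No

No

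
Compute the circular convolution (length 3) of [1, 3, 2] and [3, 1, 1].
Use y[k] = Σ_j x[j]·h[(k-j) mod 3]. y[0] = 1×3 + 3×1 + 2×1 = 8; y[1] = 1×1 + 3×3 + 2×1 = 12; y[2] = 1×1 + 3×1 + 2×3 = 10. Result: [8, 12, 10]

[8, 12, 10]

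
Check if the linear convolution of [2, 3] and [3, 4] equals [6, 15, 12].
Recompute linear convolution of [2, 3] and [3, 4]: y[0] = 2×3 = 6; y[1] = 2×4 + 3×3 = 17; y[2] = 3×4 = 12 → [6, 17, 12]. Compare to given [6, 15, 12]: they differ at index 1: given 15, correct 17, so answer: No

No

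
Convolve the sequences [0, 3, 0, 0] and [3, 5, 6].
y[0] = 0×3 = 0; y[1] = 0×5 + 3×3 = 9; y[2] = 0×6 + 3×5 + 0×3 = 15; y[3] = 3×6 + 0×5 + 0×3 = 18; y[4] = 0×6 + 0×5 = 0; y[5] = 0×6 = 0

[0, 9, 15, 18, 0, 0]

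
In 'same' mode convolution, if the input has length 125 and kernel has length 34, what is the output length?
'Same' mode returns an output with the same length as the input: 125

125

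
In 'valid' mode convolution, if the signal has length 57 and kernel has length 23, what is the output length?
'Valid' mode counts only positions where the kernel fully overlaps the signal: m - n + 1 = 57 - 23 + 1 = 35

35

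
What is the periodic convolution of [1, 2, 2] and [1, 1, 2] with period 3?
Use y[k] = Σ_j s[j]·t[(k-j) mod 3]. y[0] = 1×1 + 2×2 + 2×1 = 7; y[1] = 1×1 + 2×1 + 2×2 = 7; y[2] = 1×2 + 2×1 + 2×1 = 6. Result: [7, 7, 6]

[7, 7, 6]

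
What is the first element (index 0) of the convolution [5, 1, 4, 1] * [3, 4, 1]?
Use y[k] = Σ_i a[i]·b[k-i] at k=0. y[0] = 5×3 = 15

15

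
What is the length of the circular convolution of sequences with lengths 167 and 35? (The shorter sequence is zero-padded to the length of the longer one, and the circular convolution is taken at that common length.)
Circular convolution (zero-padding the shorter input) has length max(m, n) = max(167, 35) = 167

167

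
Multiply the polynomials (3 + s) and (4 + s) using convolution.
Ascending coefficients: a = [3, 1], b = [4, 1]. c[0] = 3×4 = 12; c[1] = 3×1 + 1×4 = 7; c[2] = 1×1 = 1. Result coefficients: [12, 7, 1] → 12 + 7s + s^2

12 + 7s + s^2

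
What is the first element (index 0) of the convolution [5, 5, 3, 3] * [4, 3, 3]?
Use y[k] = Σ_i a[i]·b[k-i] at k=0. y[0] = 5×4 = 20

20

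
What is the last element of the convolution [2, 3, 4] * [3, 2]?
Use y[k] = Σ_i a[i]·b[k-i] at k=3. y[3] = 4×2 = 8

8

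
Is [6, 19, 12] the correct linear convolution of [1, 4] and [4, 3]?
Recompute linear convolution of [1, 4] and [4, 3]: y[0] = 1×4 = 4; y[1] = 1×3 + 4×4 = 19; y[2] = 4×3 = 12 → [4, 19, 12]. Compare to given [6, 19, 12]: they differ at index 0: given 6, correct 4, so answer: No

No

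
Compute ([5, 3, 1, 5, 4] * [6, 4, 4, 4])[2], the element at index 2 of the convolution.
Use y[k] = Σ_i a[i]·b[k-i] at k=2. y[2] = 5×4 + 3×4 + 1×6 = 38

38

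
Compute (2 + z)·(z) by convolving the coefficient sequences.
Ascending coefficients: a = [2, 1], b = [0, 1]. c[0] = 2×0 = 0; c[1] = 2×1 + 1×0 = 2; c[2] = 1×1 = 1. Result coefficients: [0, 2, 1] → 2z + z^2

2z + z^2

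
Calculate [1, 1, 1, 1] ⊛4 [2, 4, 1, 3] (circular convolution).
Use y[k] = Σ_j f[j]·g[(k-j) mod 4]. y[0] = 1×2 + 1×3 + 1×1 + 1×4 = 10; y[1] = 1×4 + 1×2 + 1×3 + 1×1 = 10; y[2] = 1×1 + 1×4 + 1×2 + 1×3 = 10; y[3] = 1×3 + 1×1 + 1×4 + 1×2 = 10. Result: [10, 10, 10, 10]

[10, 10, 10, 10]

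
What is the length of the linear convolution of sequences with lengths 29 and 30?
Linear/full convolution length: m + n - 1 = 29 + 30 - 1 = 58

58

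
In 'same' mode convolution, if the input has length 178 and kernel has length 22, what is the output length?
'Same' mode returns an output with the same length as the input: 178

178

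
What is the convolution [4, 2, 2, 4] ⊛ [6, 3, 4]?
y[0] = 4×6 = 24; y[1] = 4×3 + 2×6 = 24; y[2] = 4×4 + 2×3 + 2×6 = 34; y[3] = 2×4 + 2×3 + 4×6 = 38; y[4] = 2×4 + 4×3 = 20; y[5] = 4×4 = 16

[24, 24, 34, 38, 20, 16]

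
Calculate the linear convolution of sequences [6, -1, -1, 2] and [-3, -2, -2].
y[0] = 6×-3 = -18; y[1] = 6×-2 + -1×-3 = -9; y[2] = 6×-2 + -1×-2 + -1×-3 = -7; y[3] = -1×-2 + -1×-2 + 2×-3 = -2; y[4] = -1×-2 + 2×-2 = -2; y[5] = 2×-2 = -4

[-18, -9, -7, -2, -2, -4]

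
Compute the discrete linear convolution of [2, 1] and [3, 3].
y[0] = 2×3 = 6; y[1] = 2×3 + 1×3 = 9; y[2] = 1×3 = 3

[6, 9, 3]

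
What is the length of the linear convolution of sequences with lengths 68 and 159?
Linear/full convolution length: m + n - 1 = 68 + 159 - 1 = 226

226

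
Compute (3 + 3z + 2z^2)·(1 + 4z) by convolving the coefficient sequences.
Ascending coefficients: a = [3, 3, 2], b = [1, 4]. c[0] = 3×1 = 3; c[1] = 3×4 + 3×1 = 15; c[2] = 3×4 + 2×1 = 14; c[3] = 2×4 = 8. Result coefficients: [3, 15, 14, 8] → 3 + 15z + 14z^2 + 8z^3

3 + 15z + 14z^2 + 8z^3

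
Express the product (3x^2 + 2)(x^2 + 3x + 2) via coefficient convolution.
Ascending coefficients: a = [2, 0, 3], b = [2, 3, 1]. c[0] = 2×2 = 4; c[1] = 2×3 + 0×2 = 6; c[2] = 2×1 + 0×3 + 3×2 = 8; c[3] = 0×1 + 3×3 = 9; c[4] = 3×1 = 3. Result coefficients: [4, 6, 8, 9, 3] → 3x^4 + 9x^3 + 8x^2 + 6x + 4

3x^4 + 9x^3 + 8x^2 + 6x + 4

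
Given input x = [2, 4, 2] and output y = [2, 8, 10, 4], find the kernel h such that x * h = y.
Output length 4 = len(x) + len(h) - 1 ⇒ len(h) = 2. Solve h forward using h[k] = (y[k] - Σ_{i≥1} x[i]·h[k-i]) / x[0]: h[0] = y[0] / x[0] = 2 / 2 = 1; h[1] = (y[1] - 4×1) / x[0] = (8 - 4×1) / 2 = 2. So h = [1, 2]. Forward-check [2, 4, 2] * [1, 2]: y[0] = 2×1 = 2; y[1] = 2×2 + 4×1 = 8; y[2] = 4×2 + 2×1 = 10; y[3] = 2×2 = 4 → [2, 8, 10, 4] ✓

[1, 2]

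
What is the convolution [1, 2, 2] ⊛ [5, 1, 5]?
y[0] = 1×5 = 5; y[1] = 1×1 + 2×5 = 11; y[2] = 1×5 + 2×1 + 2×5 = 17; y[3] = 2×5 + 2×1 = 12; y[4] = 2×5 = 10

[5, 11, 17, 12, 10]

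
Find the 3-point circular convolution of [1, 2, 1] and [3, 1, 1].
Use y[k] = Σ_j u[j]·v[(k-j) mod 3]. y[0] = 1×3 + 2×1 + 1×1 = 6; y[1] = 1×1 + 2×3 + 1×1 = 8; y[2] = 1×1 + 2×1 + 1×3 = 6. Result: [6, 8, 6]

[6, 8, 6]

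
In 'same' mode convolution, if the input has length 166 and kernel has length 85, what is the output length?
'Same' mode returns an output with the same length as the input: 166

166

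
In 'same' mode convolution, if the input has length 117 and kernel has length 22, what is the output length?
'Same' mode returns an output with the same length as the input: 117

117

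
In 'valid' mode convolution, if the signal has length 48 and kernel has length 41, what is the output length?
'Valid' mode counts only positions where the kernel fully overlaps the signal: m - n + 1 = 48 - 41 + 1 = 8

8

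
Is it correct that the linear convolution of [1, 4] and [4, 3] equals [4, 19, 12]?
Recompute linear convolution of [1, 4] and [4, 3]: y[0] = 1×4 = 4; y[1] = 1×3 + 4×4 = 19; y[2] = 4×3 = 12 → [4, 19, 12]. Given [4, 19, 12] matches, so answer: Yes

Yes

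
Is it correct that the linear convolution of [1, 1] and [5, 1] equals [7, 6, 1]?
Recompute linear convolution of [1, 1] and [5, 1]: y[0] = 1×5 = 5; y[1] = 1×1 + 1×5 = 6; y[2] = 1×1 = 1 → [5, 6, 1]. Compare to given [7, 6, 1]: they differ at index 0: given 7, correct 5, so answer: No

No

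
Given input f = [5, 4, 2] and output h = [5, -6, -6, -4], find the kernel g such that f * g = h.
Output length 4 = len(f) + len(g) - 1 ⇒ len(g) = 2. Solve g forward using g[k] = (h[k] - Σ_{i≥1} f[i]·g[k-i]) / f[0]: g[0] = h[0] / f[0] = 5 / 5 = 1; g[1] = (h[1] - 4×1) / f[0] = (-6 - 4×1) / 5 = -2. So g = [1, -2]. Forward-check [5, 4, 2] * [1, -2]: h[0] = 5×1 = 5; h[1] = 5×-2 + 4×1 = -6; h[2] = 4×-2 + 2×1 = -6; h[3] = 2×-2 = -4 → [5, -6, -6, -4] ✓

[1, -2]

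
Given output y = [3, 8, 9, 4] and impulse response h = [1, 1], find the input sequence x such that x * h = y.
Deconvolve y=[3, 8, 9, 4] by h=[1, 1]. Since h[0]=1, solve forward: x[0] = y[0] / 1 = 3; x[1] = (y[1] - 3×1) / 1 = 5; x[2] = (y[2] - 5×1) / 1 = 4. So x = [3, 5, 4]. Check by forward convolution: y[0] = 3×1 = 3; y[1] = 3×1 + 5×1 = 8; y[2] = 5×1 + 4×1 = 9; y[3] = 4×1 = 4

[3, 5, 4]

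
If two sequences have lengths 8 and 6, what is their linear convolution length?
Linear/full convolution length: m + n - 1 = 8 + 6 - 1 = 13

13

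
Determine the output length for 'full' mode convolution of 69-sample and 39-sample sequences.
Linear/full convolution length: m + n - 1 = 69 + 39 - 1 = 107

107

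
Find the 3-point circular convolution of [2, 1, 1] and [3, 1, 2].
Use y[k] = Σ_j f[j]·g[(k-j) mod 3]. y[0] = 2×3 + 1×2 + 1×1 = 9; y[1] = 2×1 + 1×3 + 1×2 = 7; y[2] = 2×2 + 1×1 + 1×3 = 8. Result: [9, 7, 8]

[9, 7, 8]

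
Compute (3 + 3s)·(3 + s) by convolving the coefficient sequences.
Ascending coefficients: a = [3, 3], b = [3, 1]. c[0] = 3×3 = 9; c[1] = 3×1 + 3×3 = 12; c[2] = 3×1 = 3. Result coefficients: [9, 12, 3] → 9 + 12s + 3s^2

9 + 12s + 3s^2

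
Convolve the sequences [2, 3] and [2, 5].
y[0] = 2×2 = 4; y[1] = 2×5 + 3×2 = 16; y[2] = 3×5 = 15

[4, 16, 15]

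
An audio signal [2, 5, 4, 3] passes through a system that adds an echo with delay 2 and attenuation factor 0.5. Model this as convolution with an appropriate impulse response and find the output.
Direct-path + delayed-attenuated-path model → impulse response h = [1, 0, 0.5] (1 at lag 0, 0.5 at lag 2). Output y[n] = x[n] + 0.5·x[n - 2] (with x[n] = 0 outside 0..3): y[0] = 2 + 0.5×0 = 2; y[1] = 5 + 0.5×0 = 5; y[2] = 4 + 0.5×2 = 5.0; y[3] = 3 + 0.5×5 = 5.5; y[4] = 0 + 0.5×4 = 2.0; y[5] = 0 + 0.5×3 = 1.5. So y = [2, 5, 5.0, 5.5, 2.0, 1.5]

[2, 5, 5.0, 5.5, 2.0, 1.5]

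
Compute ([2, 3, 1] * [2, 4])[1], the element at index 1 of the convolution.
Use y[k] = Σ_i a[i]·b[k-i] at k=1. y[1] = 2×4 + 3×2 = 14

14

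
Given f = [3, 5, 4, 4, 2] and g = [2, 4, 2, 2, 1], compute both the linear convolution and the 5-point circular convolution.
Linear: y_lin[0] = 3×2 = 6; y_lin[1] = 3×4 + 5×2 = 22; y_lin[2] = 3×2 + 5×4 + 4×2 = 34; y_lin[3] = 3×2 + 5×2 + 4×4 + 4×2 = 40; y_lin[4] = 3×1 + 5×2 + 4×2 + 4×4 + 2×2 = 41; y_lin[5] = 5×1 + 4×2 + 4×2 + 2×4 = 29; y_lin[6] = 4×1 + 4×2 + 2×2 = 16; y_lin[7] = 4×1 + 2×2 = 8; y_lin[8] = 2×1 = 2 → [6, 22, 34, 40, 41, 29, 16, 8, 2]. Circular (length 5): y[0] = 3×2 + 5×1 + 4×2 + 4×2 + 2×4 = 35; y[1] = 3×4 + 5×2 + 4×1 + 4×2 + 2×2 = 38; y[2] = 3×2 + 5×4 + 4×2 + 4×1 + 2×2 = 42; y[3] = 3×2 + 5×2 + 4×4 + 4×2 + 2×1 = 42; y[4] = 3×1 + 5×2 + 4×2 + 4×4 + 2×2 = 41 → [35, 38, 42, 42, 41]

Linear: [6, 22, 34, 40, 41, 29, 16, 8, 2], Circular: [35, 38, 42, 42, 41]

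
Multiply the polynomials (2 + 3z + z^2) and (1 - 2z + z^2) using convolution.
Ascending coefficients: a = [2, 3, 1], b = [1, -2, 1]. c[0] = 2×1 = 2; c[1] = 2×-2 + 3×1 = -1; c[2] = 2×1 + 3×-2 + 1×1 = -3; c[3] = 3×1 + 1×-2 = 1; c[4] = 1×1 = 1. Result coefficients: [2, -1, -3, 1, 1] → 2 - z - 3z^2 + z^3 + z^4

2 - z - 3z^2 + z^3 + z^4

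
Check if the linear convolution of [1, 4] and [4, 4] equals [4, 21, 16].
Recompute linear convolution of [1, 4] and [4, 4]: y[0] = 1×4 = 4; y[1] = 1×4 + 4×4 = 20; y[2] = 4×4 = 16 → [4, 20, 16]. Compare to given [4, 21, 16]: they differ at index 1: given 21, correct 20, so answer: No

No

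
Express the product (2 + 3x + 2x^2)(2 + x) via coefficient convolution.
Ascending coefficients: a = [2, 3, 2], b = [2, 1]. c[0] = 2×2 = 4; c[1] = 2×1 + 3×2 = 8; c[2] = 3×1 + 2×2 = 7; c[3] = 2×1 = 2. Result coefficients: [4, 8, 7, 2] → 4 + 8x + 7x^2 + 2x^3

4 + 8x + 7x^2 + 2x^3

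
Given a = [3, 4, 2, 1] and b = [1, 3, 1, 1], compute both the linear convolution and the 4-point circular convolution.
Linear: y_lin[0] = 3×1 = 3; y_lin[1] = 3×3 + 4×1 = 13; y_lin[2] = 3×1 + 4×3 + 2×1 = 17; y_lin[3] = 3×1 + 4×1 + 2×3 + 1×1 = 14; y_lin[4] = 4×1 + 2×1 + 1×3 = 9; y_lin[5] = 2×1 + 1×1 = 3; y_lin[6] = 1×1 = 1 → [3, 13, 17, 14, 9, 3, 1]. Circular (length 4): y[0] = 3×1 + 4×1 + 2×1 + 1×3 = 12; y[1] = 3×3 + 4×1 + 2×1 + 1×1 = 16; y[2] = 3×1 + 4×3 + 2×1 + 1×1 = 18; y[3] = 3×1 + 4×1 + 2×3 + 1×1 = 14 → [12, 16, 18, 14]

Linear: [3, 13, 17, 14, 9, 3, 1], Circular: [12, 16, 18, 14]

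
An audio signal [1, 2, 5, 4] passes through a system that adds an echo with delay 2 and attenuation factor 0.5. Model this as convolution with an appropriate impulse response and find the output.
Direct-path + delayed-attenuated-path model → impulse response h = [1, 0, 0.5] (1 at lag 0, 0.5 at lag 2). Output y[n] = x[n] + 0.5·x[n - 2] (with x[n] = 0 outside 0..3): y[0] = 1 + 0.5×0 = 1; y[1] = 2 + 0.5×0 = 2; y[2] = 5 + 0.5×1 = 5.5; y[3] = 4 + 0.5×2 = 5.0; y[4] = 0 + 0.5×5 = 2.5; y[5] = 0 + 0.5×4 = 2.0. So y = [1, 2, 5.5, 5.0, 2.5, 2.0]

[1, 2, 5.5, 5.0, 2.5, 2.0]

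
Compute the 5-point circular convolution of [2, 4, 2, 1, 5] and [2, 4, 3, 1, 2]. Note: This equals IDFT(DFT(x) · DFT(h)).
Either evaluate y[k] = Σ_j x[j]·h[(k-j) mod 5] directly, or use IDFT(DFT(x) · DFT(h)). y[0] = 2×2 + 4×2 + 2×1 + 1×3 + 5×4 = 37; y[1] = 2×4 + 4×2 + 2×2 + 1×1 + 5×3 = 36; y[2] = 2×3 + 4×4 + 2×2 + 1×2 + 5×1 = 33; y[3] = 2×1 + 4×3 + 2×4 + 1×2 + 5×2 = 34; y[4] = 2×2 + 4×1 + 2×3 + 1×4 + 5×2 = 28. Result: [37, 36, 33, 34, 28]

[37, 36, 33, 34, 28]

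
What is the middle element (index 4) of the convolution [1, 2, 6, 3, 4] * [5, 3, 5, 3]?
Use y[k] = Σ_i a[i]·b[k-i] at k=4. y[4] = 2×3 + 6×5 + 3×3 + 4×5 = 65

65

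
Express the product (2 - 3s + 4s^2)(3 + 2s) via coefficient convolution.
Ascending coefficients: a = [2, -3, 4], b = [3, 2]. c[0] = 2×3 = 6; c[1] = 2×2 + -3×3 = -5; c[2] = -3×2 + 4×3 = 6; c[3] = 4×2 = 8. Result coefficients: [6, -5, 6, 8] → 6 - 5s + 6s^2 + 8s^3

6 - 5s + 6s^2 + 8s^3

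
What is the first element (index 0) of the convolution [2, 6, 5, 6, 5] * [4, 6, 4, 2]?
Use y[k] = Σ_i a[i]·b[k-i] at k=0. y[0] = 2×4 = 8

8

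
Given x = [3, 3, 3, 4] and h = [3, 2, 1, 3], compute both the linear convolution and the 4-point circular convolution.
Linear: y_lin[0] = 3×3 = 9; y_lin[1] = 3×2 + 3×3 = 15; y_lin[2] = 3×1 + 3×2 + 3×3 = 18; y_lin[3] = 3×3 + 3×1 + 3×2 + 4×3 = 30; y_lin[4] = 3×3 + 3×1 + 4×2 = 20; y_lin[5] = 3×3 + 4×1 = 13; y_lin[6] = 4×3 = 12 → [9, 15, 18, 30, 20, 13, 12]. Circular (length 4): y[0] = 3×3 + 3×3 + 3×1 + 4×2 = 29; y[1] = 3×2 + 3×3 + 3×3 + 4×1 = 28; y[2] = 3×1 + 3×2 + 3×3 + 4×3 = 30; y[3] = 3×3 + 3×1 + 3×2 + 4×3 = 30 → [29, 28, 30, 30]

Linear: [9, 15, 18, 30, 20, 13, 12], Circular: [29, 28, 30, 30]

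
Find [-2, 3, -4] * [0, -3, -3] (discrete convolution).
y[0] = -2×0 = 0; y[1] = -2×-3 + 3×0 = 6; y[2] = -2×-3 + 3×-3 + -4×0 = -3; y[3] = 3×-3 + -4×-3 = 3; y[4] = -4×-3 = 12

[0, 6, -3, 3, 12]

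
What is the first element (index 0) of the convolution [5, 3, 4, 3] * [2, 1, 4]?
Use y[k] = Σ_i a[i]·b[k-i] at k=0. y[0] = 5×2 = 10

10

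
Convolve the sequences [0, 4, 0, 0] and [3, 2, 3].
y[0] = 0×3 = 0; y[1] = 0×2 + 4×3 = 12; y[2] = 0×3 + 4×2 + 0×3 = 8; y[3] = 4×3 + 0×2 + 0×3 = 12; y[4] = 0×3 + 0×2 = 0; y[5] = 0×3 = 0

[0, 12, 8, 12, 0, 0]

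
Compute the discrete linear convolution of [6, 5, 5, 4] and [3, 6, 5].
y[0] = 6×3 = 18; y[1] = 6×6 + 5×3 = 51; y[2] = 6×5 + 5×6 + 5×3 = 75; y[3] = 5×5 + 5×6 + 4×3 = 67; y[4] = 5×5 + 4×6 = 49; y[5] = 4×5 = 20

[18, 51, 75, 67, 49, 20]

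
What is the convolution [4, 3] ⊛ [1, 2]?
y[0] = 4×1 = 4; y[1] = 4×2 + 3×1 = 11; y[2] = 3×2 = 6

[4, 11, 6]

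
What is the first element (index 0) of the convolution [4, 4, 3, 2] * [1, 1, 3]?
Use y[k] = Σ_i a[i]·b[k-i] at k=0. y[0] = 4×1 = 4

4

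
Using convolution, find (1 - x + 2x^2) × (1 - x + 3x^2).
Ascending coefficients: a = [1, -1, 2], b = [1, -1, 3]. c[0] = 1×1 = 1; c[1] = 1×-1 + -1×1 = -2; c[2] = 1×3 + -1×-1 + 2×1 = 6; c[3] = -1×3 + 2×-1 = -5; c[4] = 2×3 = 6. Result coefficients: [1, -2, 6, -5, 6] → 1 - 2x + 6x^2 - 5x^3 + 6x^4

1 - 2x + 6x^2 - 5x^3 + 6x^4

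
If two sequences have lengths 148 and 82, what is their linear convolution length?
Linear/full convolution length: m + n - 1 = 148 + 82 - 1 = 229

229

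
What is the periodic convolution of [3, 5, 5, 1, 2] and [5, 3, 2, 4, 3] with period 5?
Use y[k] = Σ_j x[j]·h[(k-j) mod 5]. y[0] = 3×5 + 5×3 + 5×4 + 1×2 + 2×3 = 58; y[1] = 3×3 + 5×5 + 5×3 + 1×4 + 2×2 = 57; y[2] = 3×2 + 5×3 + 5×5 + 1×3 + 2×4 = 57; y[3] = 3×4 + 5×2 + 5×3 + 1×5 + 2×3 = 48; y[4] = 3×3 + 5×4 + 5×2 + 1×3 + 2×5 = 52. Result: [58, 57, 57, 48, 52]

[58, 57, 57, 48, 52]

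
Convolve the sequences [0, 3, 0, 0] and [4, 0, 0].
y[0] = 0×4 = 0; y[1] = 0×0 + 3×4 = 12; y[2] = 0×0 + 3×0 + 0×4 = 0; y[3] = 3×0 + 0×0 + 0×4 = 0; y[4] = 0×0 + 0×0 = 0; y[5] = 0×0 = 0

[0, 12, 0, 0, 0, 0]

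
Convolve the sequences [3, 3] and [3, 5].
y[0] = 3×3 = 9; y[1] = 3×5 + 3×3 = 24; y[2] = 3×5 = 15

[9, 24, 15]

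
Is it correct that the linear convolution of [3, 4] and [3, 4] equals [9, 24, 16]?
Recompute linear convolution of [3, 4] and [3, 4]: y[0] = 3×3 = 9; y[1] = 3×4 + 4×3 = 24; y[2] = 4×4 = 16 → [9, 24, 16]. Given [9, 24, 16] matches, so answer: Yes

Yes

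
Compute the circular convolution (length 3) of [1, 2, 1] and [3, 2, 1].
Use y[k] = Σ_j f[j]·g[(k-j) mod 3]. y[0] = 1×3 + 2×1 + 1×2 = 7; y[1] = 1×2 + 2×3 + 1×1 = 9; y[2] = 1×1 + 2×2 + 1×3 = 8. Result: [7, 9, 8]

[7, 9, 8]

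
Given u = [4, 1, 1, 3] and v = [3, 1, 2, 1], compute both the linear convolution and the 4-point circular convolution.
Linear: y_lin[0] = 4×3 = 12; y_lin[1] = 4×1 + 1×3 = 7; y_lin[2] = 4×2 + 1×1 + 1×3 = 12; y_lin[3] = 4×1 + 1×2 + 1×1 + 3×3 = 16; y_lin[4] = 1×1 + 1×2 + 3×1 = 6; y_lin[5] = 1×1 + 3×2 = 7; y_lin[6] = 3×1 = 3 → [12, 7, 12, 16, 6, 7, 3]. Circular (length 4): y[0] = 4×3 + 1×1 + 1×2 + 3×1 = 18; y[1] = 4×1 + 1×3 + 1×1 + 3×2 = 14; y[2] = 4×2 + 1×1 + 1×3 + 3×1 = 15; y[3] = 4×1 + 1×2 + 1×1 + 3×3 = 16 → [18, 14, 15, 16]

Linear: [12, 7, 12, 16, 6, 7, 3], Circular: [18, 14, 15, 16]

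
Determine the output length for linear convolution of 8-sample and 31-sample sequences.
Linear/full convolution length: m + n - 1 = 8 + 31 - 1 = 38

38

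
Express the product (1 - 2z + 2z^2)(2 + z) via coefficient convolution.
Ascending coefficients: a = [1, -2, 2], b = [2, 1]. c[0] = 1×2 = 2; c[1] = 1×1 + -2×2 = -3; c[2] = -2×1 + 2×2 = 2; c[3] = 2×1 = 2. Result coefficients: [2, -3, 2, 2] → 2 - 3z + 2z^2 + 2z^3

2 - 3z + 2z^2 + 2z^3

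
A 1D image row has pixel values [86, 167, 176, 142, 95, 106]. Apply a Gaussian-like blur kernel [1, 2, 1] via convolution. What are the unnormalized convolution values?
Convolve image row [86, 167, 176, 142, 95, 106] with kernel [1, 2, 1]: y[0] = 86×1 = 86; y[1] = 86×2 + 167×1 = 339; y[2] = 86×1 + 167×2 + 176×1 = 596; y[3] = 167×1 + 176×2 + 142×1 = 661; y[4] = 176×1 + 142×2 + 95×1 = 555; y[5] = 142×1 + 95×2 + 106×1 = 438; y[6] = 95×1 + 106×2 = 307; y[7] = 106×1 = 106 → [86, 339, 596, 661, 555, 438, 307, 106]. Normalization factor = sum(kernel) = 4.

[86, 339, 596, 661, 555, 438, 307, 106]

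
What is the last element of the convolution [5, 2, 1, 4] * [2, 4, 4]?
Use y[k] = Σ_i a[i]·b[k-i] at k=5. y[5] = 4×4 = 16

16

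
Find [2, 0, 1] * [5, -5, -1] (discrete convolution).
y[0] = 2×5 = 10; y[1] = 2×-5 + 0×5 = -10; y[2] = 2×-1 + 0×-5 + 1×5 = 3; y[3] = 0×-1 + 1×-5 = -5; y[4] = 1×-1 = -1

[10, -10, 3, -5, -1]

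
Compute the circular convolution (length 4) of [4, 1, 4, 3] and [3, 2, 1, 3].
Use y[k] = Σ_j s[j]·t[(k-j) mod 4]. y[0] = 4×3 + 1×3 + 4×1 + 3×2 = 25; y[1] = 4×2 + 1×3 + 4×3 + 3×1 = 26; y[2] = 4×1 + 1×2 + 4×3 + 3×3 = 27; y[3] = 4×3 + 1×1 + 4×2 + 3×3 = 30. Result: [25, 26, 27, 30]

[25, 26, 27, 30]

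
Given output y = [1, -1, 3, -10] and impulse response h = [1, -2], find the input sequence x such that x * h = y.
Deconvolve y=[1, -1, 3, -10] by h=[1, -2]. Since h[0]=1, solve forward: x[0] = y[0] / 1 = 1; x[1] = (y[1] - 1×-2) / 1 = 1; x[2] = (y[2] - 1×-2) / 1 = 5. So x = [1, 1, 5]. Check by forward convolution: y[0] = 1×1 = 1; y[1] = 1×-2 + 1×1 = -1; y[2] = 1×-2 + 5×1 = 3; y[3] = 5×-2 = -10

[1, 1, 5]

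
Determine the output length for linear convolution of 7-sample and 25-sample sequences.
Linear/full convolution length: m + n - 1 = 7 + 25 - 1 = 31

31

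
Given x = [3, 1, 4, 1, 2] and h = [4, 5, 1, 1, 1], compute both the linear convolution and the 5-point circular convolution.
Linear: y_lin[0] = 3×4 = 12; y_lin[1] = 3×5 + 1×4 = 19; y_lin[2] = 3×1 + 1×5 + 4×4 = 24; y_lin[3] = 3×1 + 1×1 + 4×5 + 1×4 = 28; y_lin[4] = 3×1 + 1×1 + 4×1 + 1×5 + 2×4 = 21; y_lin[5] = 1×1 + 4×1 + 1×1 + 2×5 = 16; y_lin[6] = 4×1 + 1×1 + 2×1 = 7; y_lin[7] = 1×1 + 2×1 = 3; y_lin[8] = 2×1 = 2 → [12, 19, 24, 28, 21, 16, 7, 3, 2]. Circular (length 5): y[0] = 3×4 + 1×1 + 4×1 + 1×1 + 2×5 = 28; y[1] = 3×5 + 1×4 + 4×1 + 1×1 + 2×1 = 26; y[2] = 3×1 + 1×5 + 4×4 + 1×1 + 2×1 = 27; y[3] = 3×1 + 1×1 + 4×5 + 1×4 + 2×1 = 30; y[4] = 3×1 + 1×1 + 4×1 + 1×5 + 2×4 = 21 → [28, 26, 27, 30, 21]

Linear: [12, 19, 24, 28, 21, 16, 7, 3, 2], Circular: [28, 26, 27, 30, 21]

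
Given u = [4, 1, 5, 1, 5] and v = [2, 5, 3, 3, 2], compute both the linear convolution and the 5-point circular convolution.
Linear: y_lin[0] = 4×2 = 8; y_lin[1] = 4×5 + 1×2 = 22; y_lin[2] = 4×3 + 1×5 + 5×2 = 27; y_lin[3] = 4×3 + 1×3 + 5×5 + 1×2 = 42; y_lin[4] = 4×2 + 1×3 + 5×3 + 1×5 + 5×2 = 41; y_lin[5] = 1×2 + 5×3 + 1×3 + 5×5 = 45; y_lin[6] = 5×2 + 1×3 + 5×3 = 28; y_lin[7] = 1×2 + 5×3 = 17; y_lin[8] = 5×2 = 10 → [8, 22, 27, 42, 41, 45, 28, 17, 10]. Circular (length 5): y[0] = 4×2 + 1×2 + 5×3 + 1×3 + 5×5 = 53; y[1] = 4×5 + 1×2 + 5×2 + 1×3 + 5×3 = 50; y[2] = 4×3 + 1×5 + 5×2 + 1×2 + 5×3 = 44; y[3] = 4×3 + 1×3 + 5×5 + 1×2 + 5×2 = 52; y[4] = 4×2 + 1×3 + 5×3 + 1×5 + 5×2 = 41 → [53, 50, 44, 52, 41]

Linear: [8, 22, 27, 42, 41, 45, 28, 17, 10], Circular: [53, 50, 44, 52, 41]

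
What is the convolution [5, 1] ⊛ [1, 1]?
y[0] = 5×1 = 5; y[1] = 5×1 + 1×1 = 6; y[2] = 1×1 = 1

[5, 6, 1]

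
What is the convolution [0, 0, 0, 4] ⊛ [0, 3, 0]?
y[0] = 0×0 = 0; y[1] = 0×3 + 0×0 = 0; y[2] = 0×0 + 0×3 + 0×0 = 0; y[3] = 0×0 + 0×3 + 4×0 = 0; y[4] = 0×0 + 4×3 = 12; y[5] = 4×0 = 0

[0, 0, 0, 0, 12, 0]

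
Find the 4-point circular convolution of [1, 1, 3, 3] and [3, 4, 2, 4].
Use y[k] = Σ_j x[j]·h[(k-j) mod 4]. y[0] = 1×3 + 1×4 + 3×2 + 3×4 = 25; y[1] = 1×4 + 1×3 + 3×4 + 3×2 = 25; y[2] = 1×2 + 1×4 + 3×3 + 3×4 = 27; y[3] = 1×4 + 1×2 + 3×4 + 3×3 = 27. Result: [25, 25, 27, 27]

[25, 25, 27, 27]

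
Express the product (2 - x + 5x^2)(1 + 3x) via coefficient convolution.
Ascending coefficients: a = [2, -1, 5], b = [1, 3]. c[0] = 2×1 = 2; c[1] = 2×3 + -1×1 = 5; c[2] = -1×3 + 5×1 = 2; c[3] = 5×3 = 15. Result coefficients: [2, 5, 2, 15] → 2 + 5x + 2x^2 + 15x^3

2 + 5x + 2x^2 + 15x^3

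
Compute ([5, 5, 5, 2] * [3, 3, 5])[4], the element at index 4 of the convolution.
Use y[k] = Σ_i a[i]·b[k-i] at k=4. y[4] = 5×5 + 2×3 = 31

31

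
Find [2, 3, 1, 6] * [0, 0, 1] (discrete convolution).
y[0] = 2×0 = 0; y[1] = 2×0 + 3×0 = 0; y[2] = 2×1 + 3×0 + 1×0 = 2; y[3] = 3×1 + 1×0 + 6×0 = 3; y[4] = 1×1 + 6×0 = 1; y[5] = 6×1 = 6

[0, 0, 2, 3, 1, 6]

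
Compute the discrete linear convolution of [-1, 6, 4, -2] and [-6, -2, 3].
y[0] = -1×-6 = 6; y[1] = -1×-2 + 6×-6 = -34; y[2] = -1×3 + 6×-2 + 4×-6 = -39; y[3] = 6×3 + 4×-2 + -2×-6 = 22; y[4] = 4×3 + -2×-2 = 16; y[5] = -2×3 = -6

[6, -34, -39, 22, 16, -6]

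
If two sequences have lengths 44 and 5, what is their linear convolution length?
Linear/full convolution length: m + n - 1 = 44 + 5 - 1 = 48

48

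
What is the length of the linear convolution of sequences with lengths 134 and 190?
Linear/full convolution length: m + n - 1 = 134 + 190 - 1 = 323

323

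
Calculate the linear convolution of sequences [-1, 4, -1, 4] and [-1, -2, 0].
y[0] = -1×-1 = 1; y[1] = -1×-2 + 4×-1 = -2; y[2] = -1×0 + 4×-2 + -1×-1 = -7; y[3] = 4×0 + -1×-2 + 4×-1 = -2; y[4] = -1×0 + 4×-2 = -8; y[5] = 4×0 = 0

[1, -2, -7, -2, -8, 0]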